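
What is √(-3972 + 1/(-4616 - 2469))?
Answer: 41*I*√118609985/7085 ≈ 63.024*I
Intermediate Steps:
√(-3972 + 1/(-4616 - 2469)) = √(-3972 + 1/(-7085)) = √(-3972 - 1/7085) = √(-28141621/7085) = 41*I*√118609985/7085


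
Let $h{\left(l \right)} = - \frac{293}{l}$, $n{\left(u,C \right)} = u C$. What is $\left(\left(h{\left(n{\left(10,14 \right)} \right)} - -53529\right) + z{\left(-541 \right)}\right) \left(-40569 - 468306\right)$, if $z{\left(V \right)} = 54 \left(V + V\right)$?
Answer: $\frac{69833221575}{28} \approx 2.494 \cdot 10^{9}$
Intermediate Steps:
$n{\left(u,C \right)} = C u$
$z{\left(V \right)} = 108 V$ ($z{\left(V \right)} = 54 \cdot 2 V = 108 V$)
$\left(\left(h{\left(n{\left(10,14 \right)} \right)} - -53529\right) + z{\left(-541 \right)}\right) \left(-40569 - 468306\right) = \left(\left(- \frac{293}{14 \cdot 10} - -53529\right) + 108 \left(-541\right)\right) \left(-40569 - 468306\right) = \left(\left(- \frac{293}{140} + 53529\right) - 58428\right) \left(-508875\right) = \left(\frac{7493767}{140} - 58428\right) \left(-508875\right) = \left(- \frac{686153}{140}\right) \left(-508875\right) = \frac{69833221575}{28}$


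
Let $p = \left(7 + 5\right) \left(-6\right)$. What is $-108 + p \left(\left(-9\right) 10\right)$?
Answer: $6372$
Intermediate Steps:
$p = -72$ ($p = 12 \left(-6\right) = -72$)
$-108 + p \left(\left(-9\right) 10\right) = -108 - 72 \left(\left(-9\right) 10\right) = -108 - -6480 = -108 + 6480 = 6372$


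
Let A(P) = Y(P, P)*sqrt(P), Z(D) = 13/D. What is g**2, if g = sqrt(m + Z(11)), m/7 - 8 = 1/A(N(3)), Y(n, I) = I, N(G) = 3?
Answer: 629/11 + 7*sqrt(3)/9 ≈ 58.529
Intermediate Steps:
A(P) = P**(3/2) (A(P) = P*sqrt(P) = P**(3/2))
m = 56 + 7*sqrt(3)/9 (m = 56 + 7/(3**(3/2)) = 56 + 7/((3*sqrt(3))) = 56 + 7*(sqrt(3)/9) = 56 + 7*sqrt(3)/9 ≈ 57.347)
g = sqrt(629/11 + 7*sqrt(3)/9) (g = sqrt((56 + 7*sqrt(3)/9) + 13/11) = sqrt(629/11 + 7*sqrt(3)/9) ≈ 7.6504)
g**2 = (sqrt(62271 + 847*sqrt(3))/33)**2 = 629/11 + 7*sqrt(3)/9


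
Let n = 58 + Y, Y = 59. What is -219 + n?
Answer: -102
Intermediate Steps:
n = 117 (n = 58 + 59 = 117)
-219 + n = -219 + 117 = -102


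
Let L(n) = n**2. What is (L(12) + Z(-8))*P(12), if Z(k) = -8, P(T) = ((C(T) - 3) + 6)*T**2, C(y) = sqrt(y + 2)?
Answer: 58752 + 19584*sqrt(14) ≈ 1.3203e+5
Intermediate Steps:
C(y) = sqrt(2 + y)
P(T) = T**2*(3 + sqrt(2 + T)) (P(T) = ((sqrt(2 + T) - 3) + 6)*T**2 = ((-3 + sqrt(2 + T)) + 6)*T**2 = (3 + sqrt(2 + T))*T**2 = T**2*(3 + sqrt(2 + T)))
(L(12) + Z(-8))*P(12) = (12**2 - 8)*(12**2*(3 + sqrt(2 + 12))) = (144 - 8)*(144*(3 + sqrt(14))) = 136*(432 + 144*sqrt(14)) = 58752 + 19584*sqrt(14)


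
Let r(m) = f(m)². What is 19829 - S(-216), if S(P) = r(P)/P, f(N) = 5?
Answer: 4283089/216 ≈ 19829.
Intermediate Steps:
r(m) = 25 (r(m) = 5² = 25)
S(P) = 25/P
19829 - S(-216) = 19829 - 25/(-216) = 19829 - 25*(-1)/216 = 19829 - 1*(-25/216) = 19829 + 25/216 = 4283089/216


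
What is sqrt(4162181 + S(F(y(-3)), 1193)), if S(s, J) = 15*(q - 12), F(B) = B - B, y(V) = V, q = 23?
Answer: sqrt(4162346) ≈ 2040.2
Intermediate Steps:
F(B) = 0
S(s, J) = 165 (S(s, J) = 15*(23 - 12) = 15*11 = 165)
sqrt(4162181 + S(F(y(-3)), 1193)) = sqrt(4162181 + 165) = sqrt(4162346)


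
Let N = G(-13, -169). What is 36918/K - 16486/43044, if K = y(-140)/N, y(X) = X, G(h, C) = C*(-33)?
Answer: -79128607502/53805 ≈ -1.4707e+6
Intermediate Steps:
G(h, C) = -33*C
N = 5577 (N = -33*(-169) = 5577)
K = -140/5577 ≈ -0.025103
36918/K - 16486/43044 = 36918/(-140/5577) - 16486/43044 = 36918*(-5577/140) - 16486*1/43044 = -14706549/10 - 8243/21522 = -79128607502/53805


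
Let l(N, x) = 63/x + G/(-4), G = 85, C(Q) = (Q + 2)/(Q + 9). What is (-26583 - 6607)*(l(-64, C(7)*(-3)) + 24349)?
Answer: -4837193575/6 ≈ -8.0620e+8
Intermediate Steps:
C(Q) = (2 + Q)/(9 + Q)
l(N, x) = -85/4 + 63/x (l(N, x) = 63/x + 85/(-4) = 63/x + 85*(-¼) = 63/x - 85/4 = -85/4 + 63/x)
(-26583 - 6607)*(l(-64, C(7)*(-3)) + 24349) = (-26583 - 6607)*((-85/4 + 63/((((2 + 7)/(9 + 7))*(-3)))) + 24349) = -33190*((-85/4 + 63/(((9/16)*(-3)))) + 24349) = -33190*((-85/4 + 63/(-27/16)) + 24349) = -33190*((-85/4 + 63*(-16/27)) + 24349) = -33190*((-85/4 - 112/3) + 24349) = -33190*(-703/12 + 24349) = -33190*291485/12 = -4837193575/6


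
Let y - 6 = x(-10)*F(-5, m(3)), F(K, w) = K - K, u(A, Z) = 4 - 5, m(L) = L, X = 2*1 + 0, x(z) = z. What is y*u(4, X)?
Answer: -6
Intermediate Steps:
X = 2 (X = 2 + 0 = 2)
u(A, Z) = -1
F(K, w) = 0
y = 6 (y = 6 - 10*0 = 6 + 0 = 6)
y*u(4, X) = 6*(-1) = -6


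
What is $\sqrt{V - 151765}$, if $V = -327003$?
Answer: $4 i \sqrt{29923} \approx 691.93 i$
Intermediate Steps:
$\sqrt{V - 151765} = \sqrt{-327003 - 151765} = \sqrt{-478768} = 4 i \sqrt{29923}$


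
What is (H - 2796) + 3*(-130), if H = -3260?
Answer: -6446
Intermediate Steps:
(H - 2796) + 3*(-130) = (-3260 - 2796) + 3*(-130) = -6056 - 390 = -6446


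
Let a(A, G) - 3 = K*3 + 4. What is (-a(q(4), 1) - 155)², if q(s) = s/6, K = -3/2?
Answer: 99225/4 ≈ 24806.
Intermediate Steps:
K = -3/2 (K = -3*½ = -3/2 ≈ -1.5000)
q(s) = s/6 (q(s) = s*(⅙) = s/6)
a(A, G) = 5/2 (a(A, G) = 3 + (-3/2*3 + 4) = 3 + (-9/2 + 4) = 3 - ½ = 5/2)
(-a(q(4), 1) - 155)² = (-1*5/2 - 155)² = (-5/2 - 155)² = (-315/2)² = 99225/4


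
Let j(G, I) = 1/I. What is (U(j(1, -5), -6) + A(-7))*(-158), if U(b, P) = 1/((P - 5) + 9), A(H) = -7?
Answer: 1185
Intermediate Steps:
j(G, I) = 1/I
U(b, P) = 1/(4 + P) (U(b, P) = 1/((-5 + P) + 9) = 1/(4 + P))
(U(j(1, -5), -6) + A(-7))*(-158) = (1/(4 - 6) - 7)*(-158) = (1/(-2) - 7)*(-158) = (-½ - 7)*(-158) = -15/2*(-158) = 1185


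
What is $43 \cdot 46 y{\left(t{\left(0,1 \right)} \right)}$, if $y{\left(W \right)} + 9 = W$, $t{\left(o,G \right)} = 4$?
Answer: $-9890$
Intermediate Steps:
$y{\left(W \right)} = -9 + W$
$43 \cdot 46 y{\left(t{\left(0,1 \right)} \right)} = 43 \cdot 46 \left(-9 + 4\right) = 1978 \left(-5\right) = -9890$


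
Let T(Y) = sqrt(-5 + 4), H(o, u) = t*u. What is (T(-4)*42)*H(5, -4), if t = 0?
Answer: 0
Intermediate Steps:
H(o, u) = 0 (H(o, u) = 0*u = 0)
T(Y) = I (T(Y) = sqrt(-1) = I)
(T(-4)*42)*H(5, -4) = (I*42)*0 = (42*I)*0 = 0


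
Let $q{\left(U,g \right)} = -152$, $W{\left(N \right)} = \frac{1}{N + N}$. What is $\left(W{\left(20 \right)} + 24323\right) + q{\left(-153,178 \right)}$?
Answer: $\frac{966841}{40} \approx 24171.0$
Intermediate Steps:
$W{\left(N \right)} = \frac{1}{2 N}$
$\left(W{\left(20 \right)} + 24323\right) + q{\left(-153,178 \right)} = \left(\frac{1}{2 \cdot 20} + 24323\right) - 152 = \left(\frac{1}{2} \cdot \frac{1}{20} + 24323\right) - 152 = \left(\frac{1}{40} + 24323\right) - 152 = \frac{972921}{40} - 152 = \frac{966841}{40}$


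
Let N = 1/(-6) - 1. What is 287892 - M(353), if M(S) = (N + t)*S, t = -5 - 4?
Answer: 1748885/6 ≈ 2.9148e+5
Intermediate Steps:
t = -9
N = -7/6 (N = -⅙ - 1 = -7/6 ≈ -1.1667)
M(S) = -61*S/6 (M(S) = (-7/6 - 9)*S = -61*S/6)
287892 - M(353) = 287892 - (-61)*353/6 = 287892 - 1*(-21533/6) = 287892 + 21533/6 = 1748885/6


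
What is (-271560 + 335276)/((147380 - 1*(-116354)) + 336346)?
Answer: 15929/150020 ≈ 0.10618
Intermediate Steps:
(-271560 + 335276)/((147380 - 1*(-116354)) + 336346) = 63716/((147380 + 116354) + 336346) = 63716/(263734 + 336346) = 63716/600080 = 63716*(1/600080) = 15929/150020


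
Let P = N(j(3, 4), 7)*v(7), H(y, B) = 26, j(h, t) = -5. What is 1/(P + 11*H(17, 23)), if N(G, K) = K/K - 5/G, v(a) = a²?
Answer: 1/384 ≈ 0.0026042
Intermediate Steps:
N(G, K) = 1 - 5/G
P = 98 (P = ((-5 - 5)/(-5))*7² = -⅕*(-10)*49 = 2*49 = 98)
1/(P + 11*H(17, 23)) = 1/(98 + 11*26) = 1/(98 + 286) = 1/384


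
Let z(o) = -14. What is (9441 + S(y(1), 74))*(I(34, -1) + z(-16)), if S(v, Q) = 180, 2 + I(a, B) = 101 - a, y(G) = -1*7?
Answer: 490671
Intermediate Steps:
y(G) = -7
I(a, B) = 99 - a (I(a, B) = -2 + (101 - a) = 99 - a)
(9441 + S(y(1), 74))*(I(34, -1) + z(-16)) = (9441 + 180)*((99 - 1*34) - 14) = 9621*((99 - 34) - 14) = 9621*(65 - 14) = 9621*51 = 490671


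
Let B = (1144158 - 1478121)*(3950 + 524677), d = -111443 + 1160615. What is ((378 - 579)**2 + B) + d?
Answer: -176540769228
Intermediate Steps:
d = 1049172
B = -176541858801 (B = -333963*528627 = -176541858801)
((378 - 579)**2 + B) + d = ((378 - 579)**2 - 176541858801) + 1049172 = ((-201)**2 - 176541858801) + 1049172 = (40401 - 176541858801) + 1049172 = -176541818400 + 1049172 = -176540769228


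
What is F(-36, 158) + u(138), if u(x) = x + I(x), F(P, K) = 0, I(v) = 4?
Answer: 142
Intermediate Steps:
u(x) = 4 + x (u(x) = x + 4 = 4 + x)
F(-36, 158) + u(138) = 0 + (4 + 138) = 0 + 142 = 142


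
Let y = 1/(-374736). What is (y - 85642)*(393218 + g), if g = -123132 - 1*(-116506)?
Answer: -258478153691702/7807 ≈ -3.3109e+10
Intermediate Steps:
g = -6626 (g = -123132 + 116506 = -6626)
y = -1/374736 ≈ -2.6685e-6
(y - 85642)*(393218 + g) = (-1/374736 - 85642)*(393218 - 6626) = -32093140513/374736*386592 = -258478153691702/7807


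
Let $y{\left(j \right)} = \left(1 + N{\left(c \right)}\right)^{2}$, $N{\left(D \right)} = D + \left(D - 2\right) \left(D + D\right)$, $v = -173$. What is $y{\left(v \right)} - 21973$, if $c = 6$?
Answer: $-18948$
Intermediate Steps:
$N{\left(D \right)} = D + 2 D \left(-2 + D\right)$ ($N{\left(D \right)} = D + \left(-2 + D\right) 2 D = D + 2 D \left(-2 + D\right)$)
$y{\left(j \right)} = 3025$ ($y{\left(j \right)} = \left(1 + 6 \left(-3 + 2 \cdot 6\right)\right)^{2} = \left(1 + 6 \left(-3 + 12\right)\right)^{2} = \left(1 + 6 \cdot 9\right)^{2} = \left(1 + 54\right)^{2} = 55^{2} = 3025$)
$y{\left(v \right)} - 21973 = 3025 - 21973 = -18948$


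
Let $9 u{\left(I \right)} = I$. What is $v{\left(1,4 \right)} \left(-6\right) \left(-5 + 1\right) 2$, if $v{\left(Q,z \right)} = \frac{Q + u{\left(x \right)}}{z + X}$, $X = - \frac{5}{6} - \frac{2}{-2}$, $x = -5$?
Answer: $\frac{128}{25} \approx 5.12$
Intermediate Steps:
$u{\left(I \right)} = \frac{I}{9}$
$X = \frac{1}{6}$ ($X = \left(-5\right) \frac{1}{6} - -1 = - \frac{5}{6} + 1 = \frac{1}{6} \approx 0.16667$)
$v{\left(Q,z \right)} = \frac{- \frac{5}{9} + Q}{\frac{1}{6} + z}$ ($v{\left(Q,z \right)} = \frac{Q + \frac{1}{9} \left(-5\right)}{z + \frac{1}{6}} = \frac{Q - \frac{5}{9}}{\frac{1}{6} + z} = \frac{- \frac{5}{9} + Q}{\frac{1}{6} + z}$)
$v{\left(1,4 \right)} \left(-6\right) \left(-5 + 1\right) 2 = \frac{2 \left(-5 + 9 \cdot 1\right)}{3 \left(1 + 6 \cdot 4\right)} \left(-6\right) \left(-5 + 1\right) 2 = \frac{2 \left(-5 + 9\right)}{3 \left(1 + 24\right)} \left(-6\right) \left(\left(-4\right) 2\right) = \frac{2}{3} \cdot \frac{1}{25} \cdot 4 \left(-6\right) \left(-8\right) = \frac{8}{75} \left(-6\right) \left(-8\right) = \left(- \frac{16}{25}\right) \left(-8\right) = \frac{128}{25}$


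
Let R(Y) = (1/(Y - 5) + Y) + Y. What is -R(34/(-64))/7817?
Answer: 3521/22137744 ≈ 0.00015905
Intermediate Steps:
R(Y) = 1/(-5 + Y) + 2*Y (R(Y) = (1/(-5 + Y) + Y) + Y = (Y + 1/(-5 + Y)) + Y = 1/(-5 + Y) + 2*Y)
-R(34/(-64))/7817 = -(1 - 340/(-64) + 2*(34/(-64))²)/(-5 + 34/(-64))/7817 = -(1 - 340*(-1)/64 + 2*(34*(-1/64))²)/(-5 + 34*(-1/64))*(1/7817) = -(1 - 10*(-17/32) + 2*(-17/32)²)/(-5 - 17/32)*(1/7817) = -(1 + 85/16 + 2*(289/1024))/(-177/32)*(1/7817) = -(-32)*(1 + 85/16 + 289/512)/177*(1/7817) = -(-32)*3521/(177*512)*(1/7817) = -1*(-3521/2832)*(1/7817) = (3521/2832)*(1/7817) = 3521/22137744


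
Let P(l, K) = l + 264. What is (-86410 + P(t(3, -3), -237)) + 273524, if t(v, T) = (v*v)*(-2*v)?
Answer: 187324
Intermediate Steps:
t(v, T) = -2*v**3 (t(v, T) = v**2*(-2*v) = -2*v**3)
P(l, K) = 264 + l
(-86410 + P(t(3, -3), -237)) + 273524 = (-86410 + (264 - 2*3**3)) + 273524 = (-86410 + (264 - 2*27)) + 273524 = (-86410 + (264 - 54)) + 273524 = (-86410 + 210) + 273524 = -86200 + 273524 = 187324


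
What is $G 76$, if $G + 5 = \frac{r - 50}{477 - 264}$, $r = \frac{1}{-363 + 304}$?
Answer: $- \frac{4999736}{12567} \approx -397.85$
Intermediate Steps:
$r = - \frac{1}{59}$ ($r = \frac{1}{-59} = - \frac{1}{59} \approx -0.016949$)
$G = - \frac{65786}{12567}$ ($G = -5 + \frac{- \frac{1}{59} - 50}{477 - 264} = -5 - \frac{2951}{59 \cdot 213} = -5 - \frac{2951}{12567} = - \frac{65786}{12567} \approx -5.2348$)
$G 76 = \left(- \frac{65786}{12567}\right) 76 = - \frac{4999736}{12567}$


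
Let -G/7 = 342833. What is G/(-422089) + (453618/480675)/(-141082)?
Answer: 935306693718752/164504555323225 ≈ 5.6856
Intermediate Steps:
G = -2399831 (G = -7*342833 = -2399831)
G/(-422089) + (453618/480675)/(-141082) = -2399831/(-422089) + (453618/480675)/(-141082) = -2399831*(-1/422089) + (453618*(1/480675))*(-1/141082) = 2399831/422089 + (5214/5525)*(-1/141082) = 2399831/422089 - 2607/389739025 = 935306693718752/164504555323225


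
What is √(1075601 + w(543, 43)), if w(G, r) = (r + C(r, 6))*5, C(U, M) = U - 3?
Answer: 4*√67251 ≈ 1037.3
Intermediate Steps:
C(U, M) = -3 + U
w(G, r) = -15 + 10*r (w(G, r) = (r + (-3 + r))*5 = (-3 + 2*r)*5 = -15 + 10*r)
√(1075601 + w(543, 43)) = √(1075601 + (-15 + 10*43)) = √(1075601 + (-15 + 430)) = √(1075601 + 415) = √1076016 = 4*√67251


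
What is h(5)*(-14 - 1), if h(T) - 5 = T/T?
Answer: -90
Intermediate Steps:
h(T) = 6 (h(T) = 5 + T/T = 5 + 1 = 6)
h(5)*(-14 - 1) = 6*(-14 - 1) = 6*(-15) = -90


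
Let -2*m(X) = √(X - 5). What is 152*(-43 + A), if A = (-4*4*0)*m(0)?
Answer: -6536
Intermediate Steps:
m(X) = -√(-5 + X)/2 (m(X) = -√(X - 5)/2 = -√(-5 + X)/2)
A = 0 (A = (-4*4*0)*(-√(-5 + 0)/2) = (-16*0)*(-I*√5/2) = 0*(-I*√5/2) = 0)
152*(-43 + A) = 152*(-43 + 0) = 152*(-43) = -6536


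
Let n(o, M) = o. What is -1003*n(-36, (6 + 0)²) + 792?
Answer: 36900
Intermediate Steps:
-1003*n(-36, (6 + 0)²) + 792 = -1003*(-36) + 792 = 36108 + 792 = 36900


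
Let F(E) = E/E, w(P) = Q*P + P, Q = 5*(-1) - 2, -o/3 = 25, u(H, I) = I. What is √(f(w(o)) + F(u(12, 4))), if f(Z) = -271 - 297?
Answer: 9*I*√7 ≈ 23.812*I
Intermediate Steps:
o = -75 (o = -3*25 = -75)
Q = -7 (Q = -5 - 2 = -7)
w(P) = -6*P (w(P) = -7*P + P = -6*P)
F(E) = 1
f(Z) = -568
√(f(w(o)) + F(u(12, 4))) = √(-568 + 1) = √(-567) = 9*I*√7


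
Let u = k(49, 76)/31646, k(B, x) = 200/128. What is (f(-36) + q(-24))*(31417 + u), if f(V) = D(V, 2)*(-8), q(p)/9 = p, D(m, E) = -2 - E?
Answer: -365873837151/63292 ≈ -5.7807e+6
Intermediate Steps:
q(p) = 9*p
k(B, x) = 25/16 (k(B, x) = 200*(1/128) = 25/16)
u = 25/506336 (u = (25/16)/31646 = (25/16)*(1/31646) = 25/506336 ≈ 4.9374e-5)
f(V) = 32 (f(V) = (-2 - 1*2)*(-8) = (-2 - 2)*(-8) = -4*(-8) = 32)
(f(-36) + q(-24))*(31417 + u) = (32 + 9*(-24))*(31417 + 25/506336) = (32 - 216)*(15907558137/506336) = -184*15907558137/506336 = -365873837151/63292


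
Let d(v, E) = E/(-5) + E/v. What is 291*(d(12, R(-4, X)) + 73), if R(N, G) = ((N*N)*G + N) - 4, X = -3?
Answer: 115721/5 ≈ 23144.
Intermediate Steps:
R(N, G) = -4 + N + G*N**2 (R(N, G) = (N**2*G + N) - 4 = (G*N**2 + N) - 4 = (N + G*N**2) - 4 = -4 + N + G*N**2)
d(v, E) = -E/5 + E/v (d(v, E) = E*(-1/5) + E/v = -E/5 + E/v)
291*(d(12, R(-4, X)) + 73) = 291*((-(-4 - 4 - 3*(-4)**2)/5 + (-4 - 4 - 3*(-4)**2)/12) + 73) = 291*((-(-4 - 4 - 3*16)/5 + (-4 - 4 - 3*16)*(1/12)) + 73) = 291*((-(-4 - 4 - 48)/5 + (-4 - 4 - 48)*(1/12)) + 73) = 291*((-1/5*(-56) - 56*1/12) + 73) = 291*((56/5 - 14/3) + 73) = 291*(98/15 + 73) = 291*(1193/15) = 115721/5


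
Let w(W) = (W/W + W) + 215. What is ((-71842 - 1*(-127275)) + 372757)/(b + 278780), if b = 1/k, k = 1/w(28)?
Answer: 71365/46504 ≈ 1.5346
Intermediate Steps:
w(W) = 216 + W (w(W) = (1 + W) + 215 = 216 + W)
k = 1/244 (k = 1/(216 + 28) = 1/244 ≈ 0.0040984)
b = 244 (b = 1/(1/244) = 244)
((-71842 - 1*(-127275)) + 372757)/(b + 278780) = ((-71842 - 1*(-127275)) + 372757)/(244 + 278780) = ((-71842 + 127275) + 372757)/279024 = (55433 + 372757)*(1/279024) = 428190*(1/279024) = 71365/46504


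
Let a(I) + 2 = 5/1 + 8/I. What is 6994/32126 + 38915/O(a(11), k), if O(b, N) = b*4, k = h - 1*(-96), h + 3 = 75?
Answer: 6876581603/2634332 ≈ 2610.4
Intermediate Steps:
h = 72 (h = -3 + 75 = 72)
k = 168 (k = 72 - 1*(-96) = 72 + 96 = 168)
a(I) = 3 + 8/I (a(I) = -2 + (5/1 + 8/I) = -2 + (5*1 + 8/I) = -2 + (5 + 8/I) = 3 + 8/I)
O(b, N) = 4*b
6994/32126 + 38915/O(a(11), k) = 6994/32126 + 38915/((4*(3 + 8/11))) = 6994*(1/32126) + 38915/((4*(3 + 8*(1/11)))) = 3497/16063 + 38915/((4*(3 + 8/11))) = 3497/16063 + 38915/((4*(41/11))) = 3497/16063 + 38915/(164/11) = 3497/16063 + 38915*(11/164) = 3497/16063 + 428065/164 = 6876581603/2634332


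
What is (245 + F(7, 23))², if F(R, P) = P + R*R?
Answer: 100489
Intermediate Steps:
F(R, P) = P + R²
(245 + F(7, 23))² = (245 + (23 + 7²))² = (245 + (23 + 49))² = (245 + 72)² = 317² = 100489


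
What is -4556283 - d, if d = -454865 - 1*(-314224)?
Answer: -4415642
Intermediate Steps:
d = -140641 (d = -454865 + 314224 = -140641)
-4556283 - d = -4556283 - 1*(-140641) = -4556283 + 140641 = -4415642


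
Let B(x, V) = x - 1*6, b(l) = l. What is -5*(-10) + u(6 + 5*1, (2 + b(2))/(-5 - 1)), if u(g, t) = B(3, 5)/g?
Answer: 547/11 ≈ 49.727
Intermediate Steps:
B(x, V) = -6 + x (B(x, V) = x - 6 = -6 + x)
u(g, t) = -3/g (u(g, t) = (-6 + 3)/g = -3/g)
-5*(-10) + u(6 + 5*1, (2 + b(2))/(-5 - 1)) = -5*(-10) - 3/(6 + 5*1) = 50 - 3/(6 + 5) = 50 - 3/11 = 547/11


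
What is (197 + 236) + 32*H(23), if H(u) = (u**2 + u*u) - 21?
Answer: 33617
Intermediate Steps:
H(u) = -21 + 2*u**2 (H(u) = (u**2 + u**2) - 21 = 2*u**2 - 21 = -21 + 2*u**2)
(197 + 236) + 32*H(23) = (197 + 236) + 32*(-21 + 2*23**2) = 433 + 32*(-21 + 2*529) = 433 + 32*(-21 + 1058) = 433 + 32*1037 = 433 + 33184 = 33617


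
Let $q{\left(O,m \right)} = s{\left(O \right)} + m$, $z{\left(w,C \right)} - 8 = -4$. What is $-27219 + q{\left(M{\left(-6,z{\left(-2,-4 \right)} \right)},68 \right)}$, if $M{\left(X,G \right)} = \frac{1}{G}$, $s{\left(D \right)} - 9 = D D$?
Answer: $- \frac{434271}{16} \approx -27142.0$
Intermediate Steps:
$z{\left(w,C \right)} = 4$ ($z{\left(w,C \right)} = 8 - 4 = 4$)
$s{\left(D \right)} = 9 + D^{2}$ ($s{\left(D \right)} = 9 + D D = 9 + D^{2}$)
$q{\left(O,m \right)} = 9 + m + O^{2}$ ($q{\left(O,m \right)} = \left(9 + O^{2}\right) + m = 9 + m + O^{2}$)
$-27219 + q{\left(M{\left(-6,z{\left(-2,-4 \right)} \right)},68 \right)} = -27219 + \left(9 + 68 + \left(\frac{1}{4}\right)^{2}\right) = -27219 + \left(9 + 68 + \frac{1}{16}\right) = -27219 + \frac{1233}{16} = - \frac{434271}{16}$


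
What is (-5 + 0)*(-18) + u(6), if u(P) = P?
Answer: 96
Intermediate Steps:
(-5 + 0)*(-18) + u(6) = (-5 + 0)*(-18) + 6 = -5*(-18) + 6 = 90 + 6 = 96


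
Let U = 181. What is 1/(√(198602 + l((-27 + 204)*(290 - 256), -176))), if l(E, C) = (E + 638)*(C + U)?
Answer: √231882/231882 ≈ 0.0020767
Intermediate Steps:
l(E, C) = (181 + C)*(638 + E) (l(E, C) = (E + 638)*(C + 181) = (638 + E)*(181 + C) = (181 + C)*(638 + E))
1/(√(198602 + l((-27 + 204)*(290 - 256), -176))) = 1/(√(198602 + (115478 + 181*((-27 + 204)*(290 - 256)) + 638*(-176) - 176*(-27 + 204)*(290 - 256)))) = 1/(√(198602 + (115478 + 181*(177*34) - 112288 - 31152*34))) = 1/(√(198602 + (115478 + 181*6018 - 112288 - 176*6018))) = 1/(√(198602 + (115478 + 1089258 - 112288 - 1059168))) = 1/(√(198602 + 33280)) = 1/(√231882) = √231882/231882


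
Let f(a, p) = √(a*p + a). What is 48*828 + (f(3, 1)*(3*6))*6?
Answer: 39744 + 108*√6 ≈ 40009.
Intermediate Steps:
f(a, p) = √(a + a*p)
48*828 + (f(3, 1)*(3*6))*6 = 48*828 + (√(3*(1 + 1))*(3*6))*6 = 39744 + (√(3*2)*18)*6 = 39744 + (√6*18)*6 = 39744 + (18*√6)*6 = 39744 + 108*√6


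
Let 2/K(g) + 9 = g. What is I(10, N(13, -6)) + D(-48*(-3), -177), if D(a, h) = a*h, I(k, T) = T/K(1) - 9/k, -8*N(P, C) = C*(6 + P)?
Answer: -255459/10 ≈ -25546.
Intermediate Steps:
K(g) = 2/(-9 + g)
N(P, C) = -C*(6 + P)/8
I(k, T) = -9/k - 4*T (I(k, T) = T/((2/(-9 + 1))) - 9/k = T/((2/(-8))) - 9/k = T/((2*(-⅛))) - 9/k = T/(-¼) - 9/k = T*(-4) - 9/k = -4*T - 9/k = -9/k - 4*T)
I(10, N(13, -6)) + D(-48*(-3), -177) = (-9/10 - (-1)*(-6)*(6 + 13)/2) - 48*(-3)*(-177) = (-9*⅒ - (-1)*(-6)*19/2) + 144*(-177) = (-9/10 - 4*57/4) - 25488 = (-9/10 - 57) - 25488 = -579/10 - 25488 = -255459/10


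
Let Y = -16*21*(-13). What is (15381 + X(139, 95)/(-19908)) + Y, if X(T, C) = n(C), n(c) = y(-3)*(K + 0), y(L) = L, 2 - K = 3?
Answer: 131054363/6636 ≈ 19749.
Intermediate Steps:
K = -1 (K = 2 - 1*3 = 2 - 3 = -1)
n(c) = 3 (n(c) = -3*(-1 + 0) = -3*(-1) = 3)
X(T, C) = 3
Y = 4368 (Y = -336*(-13) = 4368)
(15381 + X(139, 95)/(-19908)) + Y = (15381 + 3/(-19908)) + 4368 = (15381 + 3*(-1/19908)) + 4368 = (15381 - 1/6636) + 4368 = 102068315/6636 + 4368 = 131054363/6636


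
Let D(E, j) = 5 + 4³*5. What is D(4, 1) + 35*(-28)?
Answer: -655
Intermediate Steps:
D(E, j) = 325 (D(E, j) = 5 + 64*5 = 5 + 320 = 325)
D(4, 1) + 35*(-28) = 325 + 35*(-28) = 325 - 980 = -655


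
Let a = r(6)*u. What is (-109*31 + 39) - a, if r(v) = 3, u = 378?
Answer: -4474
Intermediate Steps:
a = 1134 (a = 3*378 = 1134)
(-109*31 + 39) - a = (-109*31 + 39) - 1*1134 = (-3379 + 39) - 1134 = -3340 - 1134 = -4474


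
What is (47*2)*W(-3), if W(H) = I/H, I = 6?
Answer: -188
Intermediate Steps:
W(H) = 6/H
(47*2)*W(-3) = (47*2)*(6/(-3)) = 94*(6*(-⅓)) = 94*(-2) = -188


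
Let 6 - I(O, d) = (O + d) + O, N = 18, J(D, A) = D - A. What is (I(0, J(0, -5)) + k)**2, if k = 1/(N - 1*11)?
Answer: 64/49 ≈ 1.3061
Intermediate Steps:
I(O, d) = 6 - d - 2*O (I(O, d) = 6 - ((O + d) + O) = 6 - (d + 2*O) = 6 + (-d - 2*O) = 6 - d - 2*O)
k = 1/7 (k = 1/(18 - 1*11) = 1/(18 - 11) = 1/7 ≈ 0.14286)
(I(0, J(0, -5)) + k)**2 = ((6 - (0 - 1*(-5)) - 2*0) + 1/7)**2 = ((6 - (0 + 5) + 0) + 1/7)**2 = ((6 - 1*5 + 0) + 1/7)**2 = ((6 - 5 + 0) + 1/7)**2 = (1 + 1/7)**2 = (8/7)**2 = 64/49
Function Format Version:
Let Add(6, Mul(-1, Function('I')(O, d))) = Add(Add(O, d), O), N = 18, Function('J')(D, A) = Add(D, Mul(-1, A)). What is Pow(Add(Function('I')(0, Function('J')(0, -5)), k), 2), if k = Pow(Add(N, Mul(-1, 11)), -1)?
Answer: Rational(64, 49) ≈ 1.3061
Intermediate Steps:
Function('I')(O, d) = Add(6, Mul(-1, d), Mul(-2, O)) (Function('I')(O, d) = Add(6, Mul(-1, Add(Add(O, d), O))) = Add(6, Mul(-1, Add(d, Mul(2, O)))) = Add(6, Add(Mul(-1, d), Mul(-2, O))) = Add(6, Mul(-1, d), Mul(-2, O)))
k = Rational(1, 7) (k = Pow(Add(18, Mul(-1, 11)), -1) = Pow(Add(18, -11), -1) = Pow(7, -1) = Rational(1, 7) ≈ 0.14286)
Pow(Add(Function('I')(0, Function('J')(0, -5)), k), 2) = Pow(Add(Add(6, Mul(-1, Add(0, Mul(-1, -5))), Mul(-2, 0)), Rational(1, 7)), 2) = Pow(Add(Add(6, Mul(-1, Add(0, 5)), 0), Rational(1, 7)), 2) = Pow(Add(Add(6, Mul(-1, 5), 0), Rational(1, 7)), 2) = Pow(Add(Add(6, -5, 0), Rational(1, 7)), 2) = Pow(Add(1, Rational(1, 7)), 2) = Pow(Rational(8, 7), 2) = Rational(64, 49)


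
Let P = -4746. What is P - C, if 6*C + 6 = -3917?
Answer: -24553/6 ≈ -4092.2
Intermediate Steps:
C = -3923/6 (C = -1 + (⅙)*(-3917) = -1 - 3917/6 = -3923/6 ≈ -653.83)
P - C = -4746 - 1*(-3923/6) = -4746 + 3923/6 = -24553/6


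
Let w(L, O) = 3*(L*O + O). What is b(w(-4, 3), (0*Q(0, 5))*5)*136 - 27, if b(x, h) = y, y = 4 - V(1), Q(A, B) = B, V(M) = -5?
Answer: 1197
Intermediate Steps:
w(L, O) = 3*O + 3*L*O (w(L, O) = 3*(O + L*O) = 3*O + 3*L*O)
y = 9 (y = 4 - 1*(-5) = 4 + 5 = 9)
b(x, h) = 9
b(w(-4, 3), (0*Q(0, 5))*5)*136 - 27 = 9*136 - 27 = 1224 - 27 = 1197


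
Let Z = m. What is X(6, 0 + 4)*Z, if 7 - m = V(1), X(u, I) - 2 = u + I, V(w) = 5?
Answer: 24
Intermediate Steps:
X(u, I) = 2 + I + u (X(u, I) = 2 + (u + I) = 2 + (I + u) = 2 + I + u)
m = 2 (m = 7 - 1*5 = 7 - 5 = 2)
Z = 2
X(6, 0 + 4)*Z = (2 + (0 + 4) + 6)*2 = (2 + 4 + 6)*2 = 12*2 = 24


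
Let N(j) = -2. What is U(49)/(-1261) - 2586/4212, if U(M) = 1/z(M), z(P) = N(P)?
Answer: -20890/34047 ≈ -0.61356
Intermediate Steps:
z(P) = -2
U(M) = -1/2 (U(M) = 1/(-2) = -1/2)
U(49)/(-1261) - 2586/4212 = -1/2/(-1261) - 2586/4212 = -1/2*(-1/1261) - 2586*1/4212 = 1/2522 - 431/702 = -20890/34047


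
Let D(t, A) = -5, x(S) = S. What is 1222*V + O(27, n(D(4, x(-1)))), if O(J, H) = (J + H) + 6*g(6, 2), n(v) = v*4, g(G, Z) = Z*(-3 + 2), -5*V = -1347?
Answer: 1646009/5 ≈ 3.2920e+5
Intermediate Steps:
V = 1347/5 (V = -⅕*(-1347) = 1347/5 ≈ 269.40)
g(G, Z) = -Z (g(G, Z) = Z*(-1) = -Z)
n(v) = 4*v
O(J, H) = -12 + H + J (O(J, H) = (J + H) + 6*(-1*2) = (H + J) + 6*(-2) = (H + J) - 12 = -12 + H + J)
1222*V + O(27, n(D(4, x(-1)))) = 1222*(1347/5) + (-12 + 4*(-5) + 27) = 1646034/5 + (-12 - 20 + 27) = 1646034/5 - 5 = 1646009/5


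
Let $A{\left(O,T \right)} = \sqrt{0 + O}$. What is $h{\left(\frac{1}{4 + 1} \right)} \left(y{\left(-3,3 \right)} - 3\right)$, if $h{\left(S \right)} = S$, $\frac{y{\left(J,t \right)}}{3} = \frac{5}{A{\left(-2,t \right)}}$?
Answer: $- \frac{3}{5} - \frac{3 i \sqrt{2}}{2} \approx -0.6 - 2.1213 i$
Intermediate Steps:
$A{\left(O,T \right)} = \sqrt{O}$
$y{\left(J,t \right)} = - \frac{15 i \sqrt{2}}{2}$ ($y{\left(J,t \right)} = 3 \frac{5}{\sqrt{-2}} = 3 \frac{5}{i \sqrt{2}} = 3 \cdot 5 \left(- \frac{i \sqrt{2}}{2}\right) = 3 \left(- \frac{5 i \sqrt{2}}{2}\right) = - \frac{15 i \sqrt{2}}{2}$)
$h{\left(\frac{1}{4 + 1} \right)} \left(y{\left(-3,3 \right)} - 3\right) = \frac{- \frac{15 i \sqrt{2}}{2} - 3}{4 + 1} = \frac{- \frac{15 i \sqrt{2}}{2} - 3}{5} = \frac{-3 - \frac{15 i \sqrt{2}}{2}}{5} = - \frac{3}{5} - \frac{3 i \sqrt{2}}{2}$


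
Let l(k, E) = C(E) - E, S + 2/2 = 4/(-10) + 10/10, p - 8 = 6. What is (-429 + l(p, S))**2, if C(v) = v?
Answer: 184041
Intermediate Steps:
p = 14 (p = 8 + 6 = 14)
S = -2/5 (S = -1 + (4/(-10) + 10/10) = -1 + (4*(-1/10) + 10*(1/10)) = -1 + (-2/5 + 1) = -1 + 3/5 = -2/5 ≈ -0.40000)
l(k, E) = 0 (l(k, E) = E - E = 0)
(-429 + l(p, S))**2 = (-429 + 0)**2 = (-429)**2 = 184041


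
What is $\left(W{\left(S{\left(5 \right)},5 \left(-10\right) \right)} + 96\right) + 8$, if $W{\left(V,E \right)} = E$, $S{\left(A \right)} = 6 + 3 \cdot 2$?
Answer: $54$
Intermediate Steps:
$S{\left(A \right)} = 12$ ($S{\left(A \right)} = 6 + 6 = 12$)
$\left(W{\left(S{\left(5 \right)},5 \left(-10\right) \right)} + 96\right) + 8 = \left(5 \left(-10\right) + 96\right) + 8 = \left(-50 + 96\right) + 8 = 46 + 8 = 54$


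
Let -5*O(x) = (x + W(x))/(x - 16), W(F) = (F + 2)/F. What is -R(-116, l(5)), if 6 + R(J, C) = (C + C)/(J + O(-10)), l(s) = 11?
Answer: 233488/37723 ≈ 6.1895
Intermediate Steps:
W(F) = (2 + F)/F
O(x) = -(x + (2 + x)/x)/(5*(-16 + x)) (O(x) = -(x + (2 + x)/x)/(5*(x - 16)) = -(x + (2 + x)/x)/(5*(-16 + x)))
R(J, C) = -6 + 2*C/(-23/325 + J) (R(J, C) = -6 + (C + C)/(J + (⅕)*(-2 - 1*(-10) - 1*(-10)²)/(-10*(-16 - 10))) = -6 + (2*C)/(J + (⅕)*(-⅒)*(-2 + 10 - 1*100)/(-26)) = -6 + (2*C)/(J + (⅕)*(-⅒)*(-1/26)*(-2 + 10 - 100)) = -6 + (2*C)/(J + (⅕)*(-⅒)*(-1/26)*(-92)) = -6 + (2*C)/(J - 23/325) = -6 + (2*C)/(-23/325 + J) = -6 + 2*C/(-23/325 + J))
-R(-116, l(5)) = -2*(69 - 975*(-116) + 325*11)/(-23 + 325*(-116)) = -2*(69 + 113100 + 3575)/(-23 - 37700) = -2*116744/(-37723) = -2*(-1)*116744/37723 = -1*(-233488/37723) = 233488/37723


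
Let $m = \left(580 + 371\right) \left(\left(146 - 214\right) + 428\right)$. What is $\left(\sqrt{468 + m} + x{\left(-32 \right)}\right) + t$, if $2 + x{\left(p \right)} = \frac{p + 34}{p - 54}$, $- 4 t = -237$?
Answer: $\frac{9843}{172} + 6 \sqrt{9523} \approx 642.74$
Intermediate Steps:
$t = \frac{237}{4}$ ($t = \left(- \frac{1}{4}\right) \left(-237\right) = \frac{237}{4} \approx 59.25$)
$x{\left(p \right)} = -2 + \frac{34 + p}{-54 + p}$ ($x{\left(p \right)} = -2 + \frac{p + 34}{p - 54} = -2 + \frac{34 + p}{-54 + p}$)
$m = 342360$ ($m = 951 \left(-68 + 428\right) = 951 \cdot 360 = 342360$)
$\left(\sqrt{468 + m} + x{\left(-32 \right)}\right) + t = \left(\sqrt{468 + 342360} + \frac{142 - -32}{-54 - 32}\right) + \frac{237}{4} = \left(\sqrt{342828} + \frac{142 + 32}{-86}\right) + \frac{237}{4} = \left(6 \sqrt{9523} - \frac{87}{43}\right) + \frac{237}{4} = \left(- \frac{87}{43} + 6 \sqrt{9523}\right) + \frac{237}{4} = \frac{9843}{172} + 6 \sqrt{9523}$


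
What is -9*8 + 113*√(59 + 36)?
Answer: -72 + 113*√95 ≈ 1029.4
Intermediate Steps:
-9*8 + 113*√(59 + 36) = -72 + 113*√95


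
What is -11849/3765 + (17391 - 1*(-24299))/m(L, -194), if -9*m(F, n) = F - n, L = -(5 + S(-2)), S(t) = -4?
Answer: -1414952507/726645 ≈ -1947.2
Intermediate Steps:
L = -1 (L = -(5 - 4) = -1*1 = -1)
m(F, n) = -F/9 + n/9 (m(F, n) = -(F - n)/9 = -F/9 + n/9)
-11849/3765 + (17391 - 1*(-24299))/m(L, -194) = -11849/3765 + (17391 - 1*(-24299))/(-⅑*(-1) + (⅑)*(-194)) = -11849*1/3765 + (17391 + 24299)/(⅑ - 194/9) = -11849/3765 + 41690/(-193/9) = -11849/3765 + 41690*(-9/193) = -11849/3765 - 375210/193 = -1414952507/726645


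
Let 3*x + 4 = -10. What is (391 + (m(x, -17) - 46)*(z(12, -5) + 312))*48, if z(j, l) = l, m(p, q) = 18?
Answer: -393840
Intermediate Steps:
x = -14/3 (x = -4/3 + (⅓)*(-10) = -4/3 - 10/3 = -14/3 ≈ -4.6667)
(391 + (m(x, -17) - 46)*(z(12, -5) + 312))*48 = (391 + (18 - 46)*(-5 + 312))*48 = (391 - 28*307)*48 = (391 - 8596)*48 = -8205*48 = -393840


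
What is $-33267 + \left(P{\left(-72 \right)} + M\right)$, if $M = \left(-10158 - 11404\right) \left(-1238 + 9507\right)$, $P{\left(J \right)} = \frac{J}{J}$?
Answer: $-178329444$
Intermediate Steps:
$P{\left(J \right)} = 1$
$M = -178296178$ ($M = \left(-21562\right) 8269 = -178296178$)
$-33267 + \left(P{\left(-72 \right)} + M\right) = -33267 + \left(1 - 178296178\right) = -33267 - 178296177 = -178329444$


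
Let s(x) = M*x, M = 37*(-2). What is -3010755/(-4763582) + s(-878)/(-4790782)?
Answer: 7057185705353/11410641450562 ≈ 0.61847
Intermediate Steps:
M = -74
s(x) = -74*x
-3010755/(-4763582) + s(-878)/(-4790782) = -3010755/(-4763582) - 74*(-878)/(-4790782) = -3010755*(-1/4763582) + 64972*(-1/4790782) = 3010755/4763582 - 32486/2395391 = 7057185705353/11410641450562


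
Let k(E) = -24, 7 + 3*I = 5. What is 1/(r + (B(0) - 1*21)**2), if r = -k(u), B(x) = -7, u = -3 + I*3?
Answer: 1/808 ≈ 0.0012376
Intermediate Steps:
I = -2/3 (I = -7/3 + (1/3)*5 = -7/3 + 5/3 = -2/3 ≈ -0.66667)
u = -5 (u = -3 - 2/3*3 = -3 - 2 = -5)
r = 24 (r = -1*(-24) = 24)
1/(r + (B(0) - 1*21)**2) = 1/(24 + (-7 - 1*21)**2) = 1/(24 + (-7 - 21)**2) = 1/(24 + (-28)**2) = 1/(24 + 784) = 1/808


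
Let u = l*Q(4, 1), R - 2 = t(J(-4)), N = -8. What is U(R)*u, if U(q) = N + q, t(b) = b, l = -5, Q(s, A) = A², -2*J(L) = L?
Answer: 20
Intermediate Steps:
J(L) = -L/2
R = 4 (R = 2 - ½*(-4) = 2 + 2 = 4)
u = -5 (u = -5*1² = -5*1 = -5)
U(q) = -8 + q
U(R)*u = (-8 + 4)*(-5) = -4*(-5) = 20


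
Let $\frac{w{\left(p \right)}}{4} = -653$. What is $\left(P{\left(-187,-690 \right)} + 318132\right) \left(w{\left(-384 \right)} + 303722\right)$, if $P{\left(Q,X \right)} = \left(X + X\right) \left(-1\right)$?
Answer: $96208258320$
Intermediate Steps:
$P{\left(Q,X \right)} = - 2 X$ ($P{\left(Q,X \right)} = 2 X \left(-1\right) = - 2 X$)
$w{\left(p \right)} = -2612$ ($w{\left(p \right)} = 4 \left(-653\right) = -2612$)
$\left(P{\left(-187,-690 \right)} + 318132\right) \left(w{\left(-384 \right)} + 303722\right) = \left(\left(-2\right) \left(-690\right) + 318132\right) \left(-2612 + 303722\right) = \left(1380 + 318132\right) 301110 = 319512 \cdot 301110 = 96208258320$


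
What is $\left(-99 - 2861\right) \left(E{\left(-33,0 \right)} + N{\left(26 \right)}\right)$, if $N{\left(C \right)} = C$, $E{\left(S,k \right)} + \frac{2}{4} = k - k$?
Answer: $-75480$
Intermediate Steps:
$E{\left(S,k \right)} = - \frac{1}{2}$ ($E{\left(S,k \right)} = - \frac{1}{2} + \left(k - k\right) = - \frac{1}{2} + 0 = - \frac{1}{2}$)
$\left(-99 - 2861\right) \left(E{\left(-33,0 \right)} + N{\left(26 \right)}\right) = \left(-99 - 2861\right) \left(- \frac{1}{2} + 26\right) = \left(-2960\right) \frac{51}{2} = -75480$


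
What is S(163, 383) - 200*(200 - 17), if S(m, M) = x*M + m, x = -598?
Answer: -265471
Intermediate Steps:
S(m, M) = m - 598*M (S(m, M) = -598*M + m = m - 598*M)
S(163, 383) - 200*(200 - 17) = (163 - 598*383) - 200*(200 - 17) = (163 - 229034) - 200*183 = -228871 - 36600 = -265471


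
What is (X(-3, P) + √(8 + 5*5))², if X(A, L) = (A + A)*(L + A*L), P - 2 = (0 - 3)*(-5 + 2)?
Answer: 17457 + 264*√33 ≈ 18974.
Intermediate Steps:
P = 11 (P = 2 + (0 - 3)*(-5 + 2) = 2 - 3*(-3) = 2 + 9 = 11)
X(A, L) = 2*A*(L + A*L) (X(A, L) = (2*A)*(L + A*L) = 2*A*(L + A*L))
(X(-3, P) + √(8 + 5*5))² = (2*(-3)*11*(1 - 3) + √(8 + 5*5))² = (2*(-3)*11*(-2) + √(8 + 25))² = (132 + √33)²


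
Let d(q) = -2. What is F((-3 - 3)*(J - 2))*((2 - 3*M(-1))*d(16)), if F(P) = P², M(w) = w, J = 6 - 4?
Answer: 0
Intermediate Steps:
J = 2
F((-3 - 3)*(J - 2))*((2 - 3*M(-1))*d(16)) = ((-3 - 3)*(2 - 2))²*((2 - 3*(-1))*(-2)) = (-6*0)²*((2 + 3)*(-2)) = 0²*(5*(-2)) = 0*(-10) = 0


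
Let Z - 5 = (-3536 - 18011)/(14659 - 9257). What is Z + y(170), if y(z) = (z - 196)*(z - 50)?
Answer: -16848777/5402 ≈ -3119.0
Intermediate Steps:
Z = 5463/5402 (Z = 5 + (-3536 - 18011)/(14659 - 9257) = 5 - 21547/5402 = 5463/5402 ≈ 1.0113)
y(z) = (-196 + z)*(-50 + z)
Z + y(170) = 5463/5402 + (9800 + 170**2 - 246*170) = 5463/5402 + (9800 + 28900 - 41820) = 5463/5402 - 3120 = -16848777/5402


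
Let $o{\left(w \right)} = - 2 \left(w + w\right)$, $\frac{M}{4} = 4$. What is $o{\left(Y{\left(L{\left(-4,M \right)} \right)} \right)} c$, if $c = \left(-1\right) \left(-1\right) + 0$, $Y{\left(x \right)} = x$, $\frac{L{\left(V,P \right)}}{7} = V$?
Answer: $112$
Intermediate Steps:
$M = 16$ ($M = 4 \cdot 4 = 16$)
$L{\left(V,P \right)} = 7 V$
$o{\left(w \right)} = - 4 w$ ($o{\left(w \right)} = - 2 \cdot 2 w = - 4 w$)
$c = 1$ ($c = 1 + 0 = 1$)
$o{\left(Y{\left(L{\left(-4,M \right)} \right)} \right)} c = - 4 \cdot 7 \left(-4\right) 1 = \left(-4\right) \left(-28\right) 1 = 112 \cdot 1 = 112$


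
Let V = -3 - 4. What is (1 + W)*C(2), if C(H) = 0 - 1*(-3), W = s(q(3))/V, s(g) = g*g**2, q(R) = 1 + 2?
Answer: -60/7 ≈ -8.5714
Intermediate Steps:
q(R) = 3
s(g) = g**3
V = -7
W = -27/7 (W = 3**3/(-7) = 27*(-1/7) = -27/7 ≈ -3.8571)
C(H) = 3 (C(H) = 0 + 3 = 3)
(1 + W)*C(2) = (1 - 27/7)*3 = -20/7*3 = -60/7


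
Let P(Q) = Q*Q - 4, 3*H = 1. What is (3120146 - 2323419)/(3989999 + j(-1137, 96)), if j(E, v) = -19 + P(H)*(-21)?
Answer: 2390181/11970185 ≈ 0.19968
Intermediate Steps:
H = ⅓ (H = (⅓)*1 = ⅓ ≈ 0.33333)
P(Q) = -4 + Q² (P(Q) = Q² - 4 = -4 + Q²)
j(E, v) = 188/3 (j(E, v) = -19 + (-4 + (⅓)²)*(-21) = -19 + (-4 + ⅑)*(-21) = -19 - 35/9*(-21) = -19 + 245/3 = 188/3)
(3120146 - 2323419)/(3989999 + j(-1137, 96)) = (3120146 - 2323419)/(3989999 + 188/3) = 796727/(11970185/3) = 796727*(3/11970185) = 2390181/11970185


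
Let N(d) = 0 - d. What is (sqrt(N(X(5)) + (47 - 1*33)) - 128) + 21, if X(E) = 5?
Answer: -104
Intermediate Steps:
N(d) = -d
(sqrt(N(X(5)) + (47 - 1*33)) - 128) + 21 = (sqrt(-1*5 + (47 - 1*33)) - 128) + 21 = (sqrt(-5 + (47 - 33)) - 128) + 21 = (sqrt(-5 + 14) - 128) + 21 = (sqrt(9) - 128) + 21 = (3 - 128) + 21 = -125 + 21 = -104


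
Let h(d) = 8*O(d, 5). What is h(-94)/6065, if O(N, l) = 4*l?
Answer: 32/1213 ≈ 0.026381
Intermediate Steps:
h(d) = 160 (h(d) = 8*(4*5) = 8*20 = 160)
h(-94)/6065 = 160/6065 = 160*(1/6065) = 32/1213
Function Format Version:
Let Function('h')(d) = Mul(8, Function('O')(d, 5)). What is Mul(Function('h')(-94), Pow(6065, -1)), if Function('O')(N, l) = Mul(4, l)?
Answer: Rational(32, 1213) ≈ 0.026381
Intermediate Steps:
Function('h')(d) = 160 (Function('h')(d) = Mul(8, Mul(4, 5)) = Mul(8, 20) = 160)
Mul(Function('h')(-94), Pow(6065, -1)) = Mul(160, Pow(6065, -1)) = Mul(160, Rational(1, 6065)) = Rational(32, 1213)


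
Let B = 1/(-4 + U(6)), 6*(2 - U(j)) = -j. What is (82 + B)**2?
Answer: 6561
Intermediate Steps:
U(j) = 2 + j/6 (U(j) = 2 - (-1)*j/6 = 2 + j/6)
B = -1 (B = 1/(-4 + (2 + (1/6)*6)) = 1/(-4 + (2 + 1)) = 1/(-4 + 3) = 1/(-1) = -1*1 = -1)
(82 + B)**2 = (82 - 1)**2 = 81**2 = 6561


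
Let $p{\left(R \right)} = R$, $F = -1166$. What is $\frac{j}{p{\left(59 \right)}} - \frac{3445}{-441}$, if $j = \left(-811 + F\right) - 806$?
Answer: $- \frac{1024048}{26019} \approx -39.358$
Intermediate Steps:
$j = -2783$ ($j = \left(-811 - 1166\right) - 806 = -1977 - 806 = -2783$)
$\frac{j}{p{\left(59 \right)}} - \frac{3445}{-441} = - \frac{2783}{59} - \frac{3445}{-441} = \left(-2783\right) \frac{1}{59} - - \frac{3445}{441} = - \frac{2783}{59} + \frac{3445}{441} = - \frac{1024048}{26019}$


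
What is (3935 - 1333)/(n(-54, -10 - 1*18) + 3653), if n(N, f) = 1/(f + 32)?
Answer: 10408/14613 ≈ 0.71224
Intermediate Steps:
n(N, f) = 1/(32 + f)
(3935 - 1333)/(n(-54, -10 - 1*18) + 3653) = (3935 - 1333)/(1/(32 + (-10 - 1*18)) + 3653) = 2602/(1/(32 + (-10 - 18)) + 3653) = 2602/(1/(32 - 28) + 3653) = 2602/(1/4 + 3653) = 2602/(¼ + 3653) = 2602/(14613/4) = 2602*(4/14613) = 10408/14613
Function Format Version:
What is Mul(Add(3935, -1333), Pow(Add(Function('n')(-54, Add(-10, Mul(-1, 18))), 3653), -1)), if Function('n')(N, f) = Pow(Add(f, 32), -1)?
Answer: Rational(10408, 14613) ≈ 0.71224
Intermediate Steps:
Function('n')(N, f) = Pow(Add(32, f), -1)
Mul(Add(3935, -1333), Pow(Add(Function('n')(-54, Add(-10, Mul(-1, 18))), 3653), -1)) = Mul(Add(3935, -1333), Pow(Add(Pow(Add(32, Add(-10, Mul(-1, 18))), -1), 3653), -1)) = Mul(2602, Pow(Add(Pow(Add(32, Add(-10, -18)), -1), 3653), -1)) = Mul(2602, Pow(Add(Pow(Add(32, -28), -1), 3653), -1)) = Mul(2602, Pow(Add(Pow(4, -1), 3653), -1)) = Mul(2602, Pow(Add(Rational(1, 4), 3653), -1)) = Mul(2602, Pow(Rational(14613, 4), -1)) = Mul(2602, Rational(4, 14613)) = Rational(10408, 14613)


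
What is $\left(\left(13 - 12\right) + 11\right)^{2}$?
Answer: $144$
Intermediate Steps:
$\left(\left(13 - 12\right) + 11\right)^{2} = \left(1 + 11\right)^{2} = 12^{2} = 144$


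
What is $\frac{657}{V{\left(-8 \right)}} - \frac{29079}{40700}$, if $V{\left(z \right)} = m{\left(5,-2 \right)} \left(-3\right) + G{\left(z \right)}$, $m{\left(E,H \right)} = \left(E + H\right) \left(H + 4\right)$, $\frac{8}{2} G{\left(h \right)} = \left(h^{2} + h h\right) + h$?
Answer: $\frac{1099623}{20350} \approx 54.036$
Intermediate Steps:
$G{\left(h \right)} = \frac{h^{2}}{2} + \frac{h}{4}$ ($G{\left(h \right)} = \frac{\left(h^{2} + h h\right) + h}{4} = \frac{\left(h^{2} + h^{2}\right) + h}{4} = \frac{2 h^{2} + h}{4} = \frac{h + 2 h^{2}}{4} = \frac{h^{2}}{2} + \frac{h}{4}$)
$m{\left(E,H \right)} = \left(4 + H\right) \left(E + H\right)$ ($m{\left(E,H \right)} = \left(E + H\right) \left(4 + H\right) = \left(4 + H\right) \left(E + H\right)$)
$V{\left(z \right)} = -18 + \frac{z \left(1 + 2 z\right)}{4}$ ($V{\left(z \right)} = \left(\left(-2\right)^{2} + 4 \cdot 5 + 4 \left(-2\right) + 5 \left(-2\right)\right) \left(-3\right) + \frac{z \left(1 + 2 z\right)}{4} = \left(4 + 20 - 8 - 10\right) \left(-3\right) + \frac{z \left(1 + 2 z\right)}{4} = 6 \left(-3\right) + \frac{z \left(1 + 2 z\right)}{4} = -18 + \frac{z \left(1 + 2 z\right)}{4}$)
$\frac{657}{V{\left(-8 \right)}} - \frac{29079}{40700} = \frac{657}{-18 + \frac{1}{4} \left(-8\right) \left(1 + 2 \left(-8\right)\right)} - \frac{29079}{40700} = \frac{657}{-18 + \frac{1}{4} \left(-8\right) \left(1 - 16\right)} - \frac{29079}{40700} = \frac{657}{-18 + \frac{1}{4} \left(-8\right) \left(-15\right)} - \frac{29079}{40700} = \frac{657}{-18 + 30} - \frac{29079}{40700} = \frac{657}{12} - \frac{29079}{40700} = 657 \cdot \frac{1}{12} - \frac{29079}{40700} = \frac{219}{4} - \frac{29079}{40700} = \frac{1099623}{20350}$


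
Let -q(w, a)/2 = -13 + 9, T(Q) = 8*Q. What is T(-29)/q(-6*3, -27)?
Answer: -29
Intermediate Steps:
q(w, a) = 8 (q(w, a) = -2*(-13 + 9) = -2*(-4) = 8)
T(-29)/q(-6*3, -27) = (8*(-29))/8 = -232*1/8 = -29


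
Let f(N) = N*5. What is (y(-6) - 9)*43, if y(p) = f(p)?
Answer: -1677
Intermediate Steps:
f(N) = 5*N
y(p) = 5*p
(y(-6) - 9)*43 = (5*(-6) - 9)*43 = (-30 - 9)*43 = -39*43 = -1677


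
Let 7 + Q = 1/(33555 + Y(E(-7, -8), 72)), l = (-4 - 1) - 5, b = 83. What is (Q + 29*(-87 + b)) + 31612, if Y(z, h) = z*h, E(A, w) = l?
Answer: 1033941316/32835 ≈ 31489.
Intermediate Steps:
l = -10 (l = -5 - 5 = -10)
E(A, w) = -10
Y(z, h) = h*z
Q = -229844/32835 (Q = -7 + 1/(33555 + 72*(-10)) = -7 + 1/(33555 - 720) = -7 + 1/32835 = -229844/32835 ≈ -7.0000)
(Q + 29*(-87 + b)) + 31612 = (-229844/32835 + 29*(-87 + 83)) + 31612 = (-229844/32835 + 29*(-4)) + 31612 = (-229844/32835 - 116) + 31612 = -4038704/32835 + 31612 = 1033941316/32835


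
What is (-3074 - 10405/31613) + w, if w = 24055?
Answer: 663261948/31613 ≈ 20981.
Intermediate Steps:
(-3074 - 10405/31613) + w = (-3074 - 10405/31613) + 24055 = -97188767/31613 + 24055 = 663261948/31613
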